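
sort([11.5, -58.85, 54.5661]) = [-58.85, 11.5, 54.5661]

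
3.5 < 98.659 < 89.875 False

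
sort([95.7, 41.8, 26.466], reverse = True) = [95.7, 41.8, 26.466]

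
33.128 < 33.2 True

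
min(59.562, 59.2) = 59.2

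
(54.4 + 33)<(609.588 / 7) False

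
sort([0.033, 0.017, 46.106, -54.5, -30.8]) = [-54.5, -30.8, 0.017, 0.033, 46.106]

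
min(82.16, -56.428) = -56.428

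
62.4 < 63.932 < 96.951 True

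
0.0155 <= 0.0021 False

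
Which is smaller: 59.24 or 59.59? 59.24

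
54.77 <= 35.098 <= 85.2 False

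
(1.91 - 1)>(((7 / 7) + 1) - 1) False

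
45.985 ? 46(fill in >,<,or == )<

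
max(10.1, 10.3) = 10.3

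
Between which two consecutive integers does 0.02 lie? 0 and 1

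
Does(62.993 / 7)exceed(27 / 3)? No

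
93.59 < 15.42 False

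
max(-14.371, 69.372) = 69.372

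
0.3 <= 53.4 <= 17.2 False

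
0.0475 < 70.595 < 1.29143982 False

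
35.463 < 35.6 True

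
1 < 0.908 False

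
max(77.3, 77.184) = 77.3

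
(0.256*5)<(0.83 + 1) True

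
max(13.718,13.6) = 13.718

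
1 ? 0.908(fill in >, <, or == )>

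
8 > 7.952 True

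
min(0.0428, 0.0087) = 0.0087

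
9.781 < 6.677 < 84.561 False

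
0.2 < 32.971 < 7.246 False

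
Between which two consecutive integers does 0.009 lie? 0 and 1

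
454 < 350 False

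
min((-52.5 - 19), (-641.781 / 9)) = -71.5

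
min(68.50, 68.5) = 68.50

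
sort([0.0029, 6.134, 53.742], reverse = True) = [53.742, 6.134, 0.0029]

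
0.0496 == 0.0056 False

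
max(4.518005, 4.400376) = 4.518005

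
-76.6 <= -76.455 True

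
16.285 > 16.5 False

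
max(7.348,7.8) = 7.8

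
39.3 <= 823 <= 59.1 False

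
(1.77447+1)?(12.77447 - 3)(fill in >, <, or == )<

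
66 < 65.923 False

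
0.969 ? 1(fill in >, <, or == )<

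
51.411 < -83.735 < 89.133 False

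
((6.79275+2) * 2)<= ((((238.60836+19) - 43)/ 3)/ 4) True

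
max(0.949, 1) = 1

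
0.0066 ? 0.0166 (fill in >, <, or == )<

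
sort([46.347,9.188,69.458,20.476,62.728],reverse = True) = [69.458,62.728,46.347,20.476,9.188]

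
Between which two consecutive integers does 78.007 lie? 78 and 79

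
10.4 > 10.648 False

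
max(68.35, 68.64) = 68.64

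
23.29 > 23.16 True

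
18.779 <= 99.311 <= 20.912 False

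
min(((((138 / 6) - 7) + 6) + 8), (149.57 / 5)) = 29.914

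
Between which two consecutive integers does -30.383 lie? -31 and -30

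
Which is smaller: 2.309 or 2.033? 2.033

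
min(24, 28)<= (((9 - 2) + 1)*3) True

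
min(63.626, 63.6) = 63.6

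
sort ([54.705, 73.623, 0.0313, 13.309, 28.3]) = [0.0313, 13.309, 28.3, 54.705, 73.623]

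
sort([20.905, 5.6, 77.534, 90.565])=[5.6, 20.905, 77.534, 90.565]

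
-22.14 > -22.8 True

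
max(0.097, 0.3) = 0.3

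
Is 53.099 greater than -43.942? Yes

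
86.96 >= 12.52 True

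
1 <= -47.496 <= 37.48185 False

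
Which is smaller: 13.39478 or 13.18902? 13.18902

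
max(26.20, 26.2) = 26.2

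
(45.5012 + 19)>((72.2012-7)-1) True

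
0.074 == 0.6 False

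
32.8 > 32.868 False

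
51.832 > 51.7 True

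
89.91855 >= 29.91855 True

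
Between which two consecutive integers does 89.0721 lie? 89 and 90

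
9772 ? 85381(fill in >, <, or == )<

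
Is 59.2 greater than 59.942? No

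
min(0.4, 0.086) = 0.086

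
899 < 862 False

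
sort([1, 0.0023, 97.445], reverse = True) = [97.445, 1, 0.0023]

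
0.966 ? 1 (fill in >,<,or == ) <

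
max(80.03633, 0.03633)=80.03633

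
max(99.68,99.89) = 99.89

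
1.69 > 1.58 True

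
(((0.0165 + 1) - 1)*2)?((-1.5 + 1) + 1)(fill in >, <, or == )<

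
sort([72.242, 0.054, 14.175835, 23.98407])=[0.054, 14.175835, 23.98407, 72.242]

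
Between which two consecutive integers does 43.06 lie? 43 and 44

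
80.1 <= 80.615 True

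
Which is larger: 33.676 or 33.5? 33.676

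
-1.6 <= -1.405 True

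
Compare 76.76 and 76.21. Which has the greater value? 76.76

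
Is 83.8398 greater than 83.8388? Yes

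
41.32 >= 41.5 False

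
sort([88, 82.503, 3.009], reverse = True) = [88, 82.503, 3.009]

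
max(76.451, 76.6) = 76.6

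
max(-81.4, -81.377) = -81.377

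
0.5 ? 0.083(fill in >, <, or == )>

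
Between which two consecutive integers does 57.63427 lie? 57 and 58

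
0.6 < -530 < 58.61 False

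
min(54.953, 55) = 54.953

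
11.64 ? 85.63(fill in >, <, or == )<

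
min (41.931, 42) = 41.931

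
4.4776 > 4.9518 False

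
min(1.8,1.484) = 1.484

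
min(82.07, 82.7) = 82.07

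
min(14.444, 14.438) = 14.438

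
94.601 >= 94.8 False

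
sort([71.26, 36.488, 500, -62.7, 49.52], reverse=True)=[500, 71.26, 49.52, 36.488, -62.7]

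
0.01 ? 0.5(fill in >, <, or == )<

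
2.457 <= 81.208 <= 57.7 False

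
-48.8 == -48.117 False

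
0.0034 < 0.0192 True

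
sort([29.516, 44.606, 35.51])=[29.516, 35.51, 44.606]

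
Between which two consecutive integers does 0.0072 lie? 0 and 1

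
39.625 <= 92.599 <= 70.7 False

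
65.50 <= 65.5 True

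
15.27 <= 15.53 True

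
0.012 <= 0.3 True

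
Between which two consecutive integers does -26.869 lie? -27 and -26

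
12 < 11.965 False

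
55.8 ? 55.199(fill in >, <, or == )>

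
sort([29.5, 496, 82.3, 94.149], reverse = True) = [496, 94.149, 82.3, 29.5]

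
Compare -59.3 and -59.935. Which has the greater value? -59.3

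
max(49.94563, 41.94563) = 49.94563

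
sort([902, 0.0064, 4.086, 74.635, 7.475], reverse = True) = [902, 74.635, 7.475, 4.086, 0.0064]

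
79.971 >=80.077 False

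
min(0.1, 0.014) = 0.014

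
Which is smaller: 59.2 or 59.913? 59.2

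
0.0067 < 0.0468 True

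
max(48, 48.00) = 48.00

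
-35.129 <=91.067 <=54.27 False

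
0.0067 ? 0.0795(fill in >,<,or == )<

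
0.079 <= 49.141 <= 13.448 False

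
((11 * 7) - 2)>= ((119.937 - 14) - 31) True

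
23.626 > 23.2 True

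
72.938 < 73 True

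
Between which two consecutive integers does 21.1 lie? 21 and 22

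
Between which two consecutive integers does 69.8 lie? 69 and 70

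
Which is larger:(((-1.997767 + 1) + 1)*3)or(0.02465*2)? (0.02465*2)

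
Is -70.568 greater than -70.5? No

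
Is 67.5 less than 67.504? Yes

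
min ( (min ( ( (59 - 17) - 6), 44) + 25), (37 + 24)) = 61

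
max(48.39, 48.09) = 48.39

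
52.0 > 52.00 False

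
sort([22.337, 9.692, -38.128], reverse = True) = [22.337, 9.692, -38.128]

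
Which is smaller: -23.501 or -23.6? -23.6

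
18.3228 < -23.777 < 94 False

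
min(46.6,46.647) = 46.6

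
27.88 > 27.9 False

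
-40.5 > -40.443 False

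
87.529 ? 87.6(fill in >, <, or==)<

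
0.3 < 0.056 False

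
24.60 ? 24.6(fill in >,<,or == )==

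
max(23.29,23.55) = 23.55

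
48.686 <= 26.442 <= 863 False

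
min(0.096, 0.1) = 0.096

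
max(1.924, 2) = 2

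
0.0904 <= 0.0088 False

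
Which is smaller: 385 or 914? 385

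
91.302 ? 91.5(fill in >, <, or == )<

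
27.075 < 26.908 False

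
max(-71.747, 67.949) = 67.949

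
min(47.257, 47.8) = 47.257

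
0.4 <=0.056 False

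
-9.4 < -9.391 True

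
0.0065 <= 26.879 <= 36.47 True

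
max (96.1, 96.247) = 96.247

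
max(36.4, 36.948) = 36.948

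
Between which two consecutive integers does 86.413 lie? 86 and 87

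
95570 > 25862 True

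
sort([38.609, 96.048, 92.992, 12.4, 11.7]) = [11.7, 12.4, 38.609, 92.992, 96.048]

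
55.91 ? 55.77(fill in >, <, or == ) >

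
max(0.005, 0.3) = 0.3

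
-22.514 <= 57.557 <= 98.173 True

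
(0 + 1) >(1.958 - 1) True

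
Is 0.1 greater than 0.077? Yes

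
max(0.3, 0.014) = 0.3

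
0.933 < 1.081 True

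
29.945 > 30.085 False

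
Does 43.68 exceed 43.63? Yes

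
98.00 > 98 False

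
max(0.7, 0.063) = 0.7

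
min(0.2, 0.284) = 0.2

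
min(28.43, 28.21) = 28.21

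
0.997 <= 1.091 True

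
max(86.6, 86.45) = 86.6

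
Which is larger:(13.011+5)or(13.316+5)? (13.316+5)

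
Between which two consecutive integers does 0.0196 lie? 0 and 1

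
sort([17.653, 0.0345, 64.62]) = [0.0345, 17.653, 64.62]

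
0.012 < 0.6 True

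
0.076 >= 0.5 False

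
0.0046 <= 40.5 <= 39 False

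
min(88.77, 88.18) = 88.18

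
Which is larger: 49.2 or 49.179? 49.2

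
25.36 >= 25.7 False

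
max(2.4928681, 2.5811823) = 2.5811823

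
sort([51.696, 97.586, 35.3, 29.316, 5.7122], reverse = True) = [97.586, 51.696, 35.3, 29.316, 5.7122]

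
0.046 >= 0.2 False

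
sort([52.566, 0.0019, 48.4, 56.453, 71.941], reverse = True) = [71.941, 56.453, 52.566, 48.4, 0.0019]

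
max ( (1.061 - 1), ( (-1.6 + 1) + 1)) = 0.4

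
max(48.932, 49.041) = 49.041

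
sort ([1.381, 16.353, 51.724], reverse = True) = [51.724, 16.353, 1.381]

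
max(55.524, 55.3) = 55.524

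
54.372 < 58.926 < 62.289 True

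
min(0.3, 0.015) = 0.015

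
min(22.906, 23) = 22.906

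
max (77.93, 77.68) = 77.93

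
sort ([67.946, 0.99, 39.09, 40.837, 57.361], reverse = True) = [67.946, 57.361, 40.837, 39.09, 0.99]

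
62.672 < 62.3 False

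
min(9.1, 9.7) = 9.1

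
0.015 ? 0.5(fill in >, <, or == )<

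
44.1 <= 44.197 True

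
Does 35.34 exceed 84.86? No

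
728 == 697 False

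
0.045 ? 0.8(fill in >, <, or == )<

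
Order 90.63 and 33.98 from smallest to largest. 33.98, 90.63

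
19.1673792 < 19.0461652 False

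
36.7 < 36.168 False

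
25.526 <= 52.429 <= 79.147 True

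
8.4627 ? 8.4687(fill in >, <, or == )<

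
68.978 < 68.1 False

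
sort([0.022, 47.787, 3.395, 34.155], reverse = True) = [47.787, 34.155, 3.395, 0.022]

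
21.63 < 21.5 False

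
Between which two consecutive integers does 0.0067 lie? 0 and 1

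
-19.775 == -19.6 False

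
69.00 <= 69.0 True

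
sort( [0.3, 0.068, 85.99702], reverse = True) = [85.99702, 0.3, 0.068]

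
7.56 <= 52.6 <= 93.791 True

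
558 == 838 False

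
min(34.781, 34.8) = 34.781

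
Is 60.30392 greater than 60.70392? No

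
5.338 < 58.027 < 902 True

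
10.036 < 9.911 False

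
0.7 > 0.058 True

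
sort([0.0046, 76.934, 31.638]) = [0.0046, 31.638, 76.934]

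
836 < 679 False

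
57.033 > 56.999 True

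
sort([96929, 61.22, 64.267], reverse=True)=[96929, 64.267, 61.22]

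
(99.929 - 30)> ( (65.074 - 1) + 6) False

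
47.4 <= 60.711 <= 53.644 False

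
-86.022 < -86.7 False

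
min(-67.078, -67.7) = -67.7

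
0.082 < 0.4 True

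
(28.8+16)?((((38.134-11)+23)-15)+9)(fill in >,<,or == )>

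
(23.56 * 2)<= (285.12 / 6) True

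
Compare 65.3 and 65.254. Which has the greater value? 65.3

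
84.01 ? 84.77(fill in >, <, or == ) <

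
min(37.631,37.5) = 37.5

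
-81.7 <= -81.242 True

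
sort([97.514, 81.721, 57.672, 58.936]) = [57.672, 58.936, 81.721, 97.514]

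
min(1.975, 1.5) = 1.5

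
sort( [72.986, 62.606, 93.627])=[62.606, 72.986, 93.627]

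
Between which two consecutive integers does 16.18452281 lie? 16 and 17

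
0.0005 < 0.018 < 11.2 True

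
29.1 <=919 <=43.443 False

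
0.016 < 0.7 True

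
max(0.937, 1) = 1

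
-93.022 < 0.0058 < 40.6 True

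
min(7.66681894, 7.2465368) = 7.2465368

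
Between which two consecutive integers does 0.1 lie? 0 and 1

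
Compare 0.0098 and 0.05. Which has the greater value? 0.05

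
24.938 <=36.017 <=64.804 True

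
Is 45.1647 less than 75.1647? Yes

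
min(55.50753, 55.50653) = 55.50653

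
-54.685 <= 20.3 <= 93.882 True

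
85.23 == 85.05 False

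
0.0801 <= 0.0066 False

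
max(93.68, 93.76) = 93.76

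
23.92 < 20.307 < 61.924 False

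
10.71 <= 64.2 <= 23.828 False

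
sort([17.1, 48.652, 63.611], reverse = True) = [63.611, 48.652, 17.1]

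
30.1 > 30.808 False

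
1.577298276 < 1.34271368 False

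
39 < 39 False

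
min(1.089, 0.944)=0.944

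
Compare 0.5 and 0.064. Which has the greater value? 0.5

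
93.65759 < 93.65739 False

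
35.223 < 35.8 True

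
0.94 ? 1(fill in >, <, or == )<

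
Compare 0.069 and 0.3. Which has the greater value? 0.3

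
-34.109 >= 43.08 False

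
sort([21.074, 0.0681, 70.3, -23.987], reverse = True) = [70.3, 21.074, 0.0681, -23.987]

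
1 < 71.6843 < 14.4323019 False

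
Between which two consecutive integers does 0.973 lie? 0 and 1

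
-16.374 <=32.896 True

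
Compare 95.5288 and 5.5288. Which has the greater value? 95.5288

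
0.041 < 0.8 True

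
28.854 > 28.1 True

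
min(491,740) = 491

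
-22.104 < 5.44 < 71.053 True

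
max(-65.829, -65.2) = -65.2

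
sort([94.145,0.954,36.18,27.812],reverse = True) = [94.145,36.18,27.812,0.954]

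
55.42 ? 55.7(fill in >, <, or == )<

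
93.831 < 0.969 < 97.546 False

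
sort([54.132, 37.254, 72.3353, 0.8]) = [0.8, 37.254, 54.132, 72.3353]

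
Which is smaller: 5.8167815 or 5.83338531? 5.8167815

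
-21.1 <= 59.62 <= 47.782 False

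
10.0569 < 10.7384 True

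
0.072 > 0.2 False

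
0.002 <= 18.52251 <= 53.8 True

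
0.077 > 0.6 False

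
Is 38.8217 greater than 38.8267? No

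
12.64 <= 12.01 False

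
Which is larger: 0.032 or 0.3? 0.3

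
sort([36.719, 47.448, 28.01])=[28.01, 36.719, 47.448]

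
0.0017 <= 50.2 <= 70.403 True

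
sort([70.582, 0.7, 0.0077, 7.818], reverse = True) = [70.582, 7.818, 0.7, 0.0077]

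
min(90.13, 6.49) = 6.49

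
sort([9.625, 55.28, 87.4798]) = [9.625, 55.28, 87.4798]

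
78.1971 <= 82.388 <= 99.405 True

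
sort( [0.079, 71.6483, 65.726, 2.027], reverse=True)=[71.6483, 65.726, 2.027, 0.079]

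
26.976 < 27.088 True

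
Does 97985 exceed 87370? Yes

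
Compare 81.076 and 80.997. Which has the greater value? 81.076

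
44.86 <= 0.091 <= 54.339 False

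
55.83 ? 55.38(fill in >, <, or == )>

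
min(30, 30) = 30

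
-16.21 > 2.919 False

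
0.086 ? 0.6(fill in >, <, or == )<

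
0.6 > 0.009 True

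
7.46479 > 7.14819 True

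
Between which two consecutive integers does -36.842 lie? -37 and -36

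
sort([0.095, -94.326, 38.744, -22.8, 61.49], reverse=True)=[61.49, 38.744, 0.095, -22.8, -94.326]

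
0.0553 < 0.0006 False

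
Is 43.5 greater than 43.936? No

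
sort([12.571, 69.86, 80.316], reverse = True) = [80.316, 69.86, 12.571]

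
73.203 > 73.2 True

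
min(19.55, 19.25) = 19.25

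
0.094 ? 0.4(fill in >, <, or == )<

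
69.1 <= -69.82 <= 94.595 False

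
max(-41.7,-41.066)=-41.066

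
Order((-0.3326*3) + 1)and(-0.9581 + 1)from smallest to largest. ((-0.3326*3) + 1), (-0.9581 + 1)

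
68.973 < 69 True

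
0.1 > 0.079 True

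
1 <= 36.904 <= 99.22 True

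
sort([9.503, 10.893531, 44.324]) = [9.503, 10.893531, 44.324]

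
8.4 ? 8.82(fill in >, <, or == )<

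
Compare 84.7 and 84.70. They are equal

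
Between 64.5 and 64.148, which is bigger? 64.5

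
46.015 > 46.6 False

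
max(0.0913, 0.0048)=0.0913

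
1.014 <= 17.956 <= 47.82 True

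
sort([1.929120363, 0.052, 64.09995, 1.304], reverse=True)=[64.09995, 1.929120363, 1.304, 0.052]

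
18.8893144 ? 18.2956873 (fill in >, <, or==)>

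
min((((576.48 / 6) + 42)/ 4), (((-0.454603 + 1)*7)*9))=34.360011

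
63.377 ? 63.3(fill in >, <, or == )>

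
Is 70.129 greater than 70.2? No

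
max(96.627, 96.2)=96.627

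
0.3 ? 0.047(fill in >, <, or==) >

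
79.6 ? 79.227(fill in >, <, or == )>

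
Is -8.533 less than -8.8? No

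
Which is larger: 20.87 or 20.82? 20.87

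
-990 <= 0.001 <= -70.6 False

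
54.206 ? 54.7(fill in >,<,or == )<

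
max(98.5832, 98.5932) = 98.5932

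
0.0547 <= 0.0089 False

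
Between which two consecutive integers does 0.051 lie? 0 and 1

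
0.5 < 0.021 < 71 False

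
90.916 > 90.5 True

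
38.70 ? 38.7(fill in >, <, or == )==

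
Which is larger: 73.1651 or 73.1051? 73.1651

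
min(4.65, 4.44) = 4.44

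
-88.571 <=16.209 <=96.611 True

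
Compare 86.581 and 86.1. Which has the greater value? 86.581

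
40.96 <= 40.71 False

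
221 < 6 False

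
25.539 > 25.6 False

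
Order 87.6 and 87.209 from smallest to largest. 87.209, 87.6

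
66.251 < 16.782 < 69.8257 False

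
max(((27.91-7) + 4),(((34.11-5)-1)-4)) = 24.91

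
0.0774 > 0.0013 True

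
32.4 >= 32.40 True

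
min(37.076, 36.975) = 36.975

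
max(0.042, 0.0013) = 0.042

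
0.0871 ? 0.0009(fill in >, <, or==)>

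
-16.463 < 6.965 True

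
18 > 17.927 True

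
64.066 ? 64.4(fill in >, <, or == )<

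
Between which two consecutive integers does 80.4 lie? 80 and 81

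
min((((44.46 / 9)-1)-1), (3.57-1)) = 2.57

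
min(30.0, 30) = 30.0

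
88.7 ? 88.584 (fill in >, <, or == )>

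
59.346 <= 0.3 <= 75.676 False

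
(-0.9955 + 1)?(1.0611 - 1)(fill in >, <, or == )<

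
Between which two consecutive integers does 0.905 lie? 0 and 1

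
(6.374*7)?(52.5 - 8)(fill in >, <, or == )>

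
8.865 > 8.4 True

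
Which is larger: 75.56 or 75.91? 75.91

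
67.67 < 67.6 False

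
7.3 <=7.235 False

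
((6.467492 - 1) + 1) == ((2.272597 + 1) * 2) False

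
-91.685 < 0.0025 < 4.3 True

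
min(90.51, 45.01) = 45.01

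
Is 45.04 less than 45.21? Yes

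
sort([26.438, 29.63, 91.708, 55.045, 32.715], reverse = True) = [91.708, 55.045, 32.715, 29.63, 26.438]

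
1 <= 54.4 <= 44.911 False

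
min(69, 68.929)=68.929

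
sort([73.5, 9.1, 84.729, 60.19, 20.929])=[9.1, 20.929, 60.19, 73.5, 84.729]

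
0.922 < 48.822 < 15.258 False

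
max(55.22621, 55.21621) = 55.22621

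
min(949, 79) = 79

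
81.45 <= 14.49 False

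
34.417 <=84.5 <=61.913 False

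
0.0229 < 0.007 False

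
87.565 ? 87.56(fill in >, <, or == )>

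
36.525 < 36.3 False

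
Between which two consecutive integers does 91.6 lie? 91 and 92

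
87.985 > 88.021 False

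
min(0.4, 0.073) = 0.073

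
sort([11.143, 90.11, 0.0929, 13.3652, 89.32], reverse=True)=[90.11, 89.32, 13.3652, 11.143, 0.0929]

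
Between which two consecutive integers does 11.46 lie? 11 and 12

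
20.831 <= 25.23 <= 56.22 True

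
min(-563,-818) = -818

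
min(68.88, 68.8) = 68.8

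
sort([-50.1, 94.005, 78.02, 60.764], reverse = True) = [94.005, 78.02, 60.764, -50.1]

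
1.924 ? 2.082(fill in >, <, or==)<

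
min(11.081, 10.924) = 10.924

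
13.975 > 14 False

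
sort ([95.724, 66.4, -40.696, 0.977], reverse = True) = [95.724, 66.4, 0.977, -40.696]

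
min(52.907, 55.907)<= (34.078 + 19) True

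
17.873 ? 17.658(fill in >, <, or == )>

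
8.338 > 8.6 False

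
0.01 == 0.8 False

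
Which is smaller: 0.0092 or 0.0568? 0.0092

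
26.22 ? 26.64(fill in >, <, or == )<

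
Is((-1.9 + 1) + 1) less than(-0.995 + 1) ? No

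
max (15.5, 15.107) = 15.5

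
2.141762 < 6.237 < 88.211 True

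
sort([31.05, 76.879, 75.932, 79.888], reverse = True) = [79.888, 76.879, 75.932, 31.05]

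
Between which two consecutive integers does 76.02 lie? 76 and 77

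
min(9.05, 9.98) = 9.05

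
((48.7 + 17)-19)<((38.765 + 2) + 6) True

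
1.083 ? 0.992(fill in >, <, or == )>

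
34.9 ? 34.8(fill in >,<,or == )>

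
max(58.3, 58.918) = 58.918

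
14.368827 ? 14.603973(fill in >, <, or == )<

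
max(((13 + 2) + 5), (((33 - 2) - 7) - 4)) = 20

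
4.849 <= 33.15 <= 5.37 False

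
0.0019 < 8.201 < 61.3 True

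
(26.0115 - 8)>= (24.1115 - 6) False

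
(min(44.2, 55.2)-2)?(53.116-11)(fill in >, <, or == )>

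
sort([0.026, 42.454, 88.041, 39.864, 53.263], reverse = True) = [88.041, 53.263, 42.454, 39.864, 0.026]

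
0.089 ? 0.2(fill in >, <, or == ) <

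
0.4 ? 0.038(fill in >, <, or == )>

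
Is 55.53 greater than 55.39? Yes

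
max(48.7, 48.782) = 48.782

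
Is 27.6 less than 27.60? No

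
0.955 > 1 False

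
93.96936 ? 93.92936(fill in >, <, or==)>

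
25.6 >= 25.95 False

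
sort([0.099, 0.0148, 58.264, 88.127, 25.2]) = [0.0148, 0.099, 25.2, 58.264, 88.127]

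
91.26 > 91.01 True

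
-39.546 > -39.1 False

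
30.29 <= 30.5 True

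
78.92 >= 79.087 False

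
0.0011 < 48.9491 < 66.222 True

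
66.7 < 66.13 False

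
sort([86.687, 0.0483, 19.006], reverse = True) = [86.687, 19.006, 0.0483]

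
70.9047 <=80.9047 True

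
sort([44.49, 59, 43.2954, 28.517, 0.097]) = [0.097, 28.517, 43.2954, 44.49, 59]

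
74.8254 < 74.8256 True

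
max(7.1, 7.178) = 7.178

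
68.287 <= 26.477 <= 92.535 False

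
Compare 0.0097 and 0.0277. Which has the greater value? 0.0277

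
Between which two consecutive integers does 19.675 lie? 19 and 20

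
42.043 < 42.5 True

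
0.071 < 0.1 True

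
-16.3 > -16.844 True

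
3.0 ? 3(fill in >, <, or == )==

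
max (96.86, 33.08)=96.86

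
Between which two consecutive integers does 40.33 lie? 40 and 41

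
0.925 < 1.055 True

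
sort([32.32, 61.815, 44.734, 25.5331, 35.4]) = [25.5331, 32.32, 35.4, 44.734, 61.815]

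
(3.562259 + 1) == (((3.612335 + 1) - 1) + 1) False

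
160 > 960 False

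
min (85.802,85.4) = 85.4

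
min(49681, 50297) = 49681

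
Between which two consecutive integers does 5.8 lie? 5 and 6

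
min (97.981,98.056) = 97.981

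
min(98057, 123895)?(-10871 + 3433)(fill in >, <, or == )>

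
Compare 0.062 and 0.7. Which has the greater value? 0.7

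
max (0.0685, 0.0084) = 0.0685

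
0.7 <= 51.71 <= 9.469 False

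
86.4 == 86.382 False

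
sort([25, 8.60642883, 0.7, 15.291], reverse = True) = [25, 15.291, 8.60642883, 0.7]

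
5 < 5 False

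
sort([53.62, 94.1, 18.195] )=[18.195, 53.62, 94.1]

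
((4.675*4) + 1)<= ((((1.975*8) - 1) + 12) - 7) True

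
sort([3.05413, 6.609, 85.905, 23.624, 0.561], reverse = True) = [85.905, 23.624, 6.609, 3.05413, 0.561]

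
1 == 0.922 False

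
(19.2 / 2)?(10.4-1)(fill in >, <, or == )>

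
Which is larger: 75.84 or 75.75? 75.84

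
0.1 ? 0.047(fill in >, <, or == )>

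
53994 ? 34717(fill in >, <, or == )>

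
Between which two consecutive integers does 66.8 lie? 66 and 67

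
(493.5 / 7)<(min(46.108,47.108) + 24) False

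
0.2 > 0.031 True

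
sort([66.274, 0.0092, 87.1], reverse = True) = [87.1, 66.274, 0.0092]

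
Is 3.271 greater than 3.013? Yes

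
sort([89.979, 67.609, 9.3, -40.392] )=[-40.392, 9.3, 67.609, 89.979]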